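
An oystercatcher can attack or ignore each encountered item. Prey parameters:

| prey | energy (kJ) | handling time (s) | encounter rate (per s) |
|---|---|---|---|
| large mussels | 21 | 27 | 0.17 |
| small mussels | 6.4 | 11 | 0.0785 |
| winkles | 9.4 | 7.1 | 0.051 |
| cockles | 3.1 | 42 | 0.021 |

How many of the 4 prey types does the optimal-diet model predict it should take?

2

E/h in descending order: winkles 1.32, large mussels 0.778, small mussels 0.582, cockles 0.0738 kJ/s. The optimal diet is the largest prefix of this list for which every included type satisfies E_i/h_i > R on the types above it.
Rate on top 1: 0.352. large mussels: 0.778 > 0.352 → include.
Rate on top 2: 0.6803. small mussels: 0.582 < 0.6803 → exclude; stop.
Optimal diet: winkles, large mussels — 2 of 4 types.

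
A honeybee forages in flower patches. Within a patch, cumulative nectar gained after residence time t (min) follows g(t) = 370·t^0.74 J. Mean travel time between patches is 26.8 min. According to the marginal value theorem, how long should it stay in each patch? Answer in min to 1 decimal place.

Maximise g(t)/(T+t): set derivative to zero → g'(t)(T+t) = g(t).
g'(t) = 0.74·370·t^-0.26. Setting 0.74·370·t^-0.26 = 370·t^0.74/(26.8+t) gives 0.74(26.8+t) = t, so 0.26·t = 0.74×26.8.
t* = 0.74×26.8/0.26 = 76.28 min.

76.3 min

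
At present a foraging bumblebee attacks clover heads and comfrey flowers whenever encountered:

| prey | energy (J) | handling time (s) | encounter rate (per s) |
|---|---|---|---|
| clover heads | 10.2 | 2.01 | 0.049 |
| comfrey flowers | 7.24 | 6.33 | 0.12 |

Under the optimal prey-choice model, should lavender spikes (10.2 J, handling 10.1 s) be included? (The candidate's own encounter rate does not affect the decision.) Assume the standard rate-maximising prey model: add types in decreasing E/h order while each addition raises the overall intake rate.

Yes

Current rate: (0.049×10.2 + 0.12×7.24)/(1 + 0.049×2.01 + 0.12×6.33) = 0.7366 J/s.
Profitability of lavender spikes: 10.2/10.1 = 1.01 J/s.
Since 1.01 > R, including lavender spikes increases the long-run rate.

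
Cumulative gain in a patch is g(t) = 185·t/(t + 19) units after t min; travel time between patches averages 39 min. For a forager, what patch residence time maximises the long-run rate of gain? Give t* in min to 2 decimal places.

Maximise g(t)/(T+t): set derivative to zero → g'(t)(T+t) = g(t).
g'(t) = 185·19/(t + 19)². Setting 185·19/(t+19)² = 185t/[(t+19)(39+t)] gives 19(39+t) = t(t+19), so t² = 19×39 = 741.
t* = √741 = 27.22 min.

27.22 min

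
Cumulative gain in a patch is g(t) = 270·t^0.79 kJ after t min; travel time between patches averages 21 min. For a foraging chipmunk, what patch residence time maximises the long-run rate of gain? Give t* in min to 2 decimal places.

79.00 min

Maximise g(t)/(T+t): set derivative to zero → g'(t)(T+t) = g(t).
g'(t) = 0.79·270·t^-0.21. Setting 0.79·270·t^-0.21 = 270·t^0.79/(21+t) gives 0.79(21+t) = t, so 0.21·t = 0.79×21.
t* = 0.79×21/0.21 = 79 min.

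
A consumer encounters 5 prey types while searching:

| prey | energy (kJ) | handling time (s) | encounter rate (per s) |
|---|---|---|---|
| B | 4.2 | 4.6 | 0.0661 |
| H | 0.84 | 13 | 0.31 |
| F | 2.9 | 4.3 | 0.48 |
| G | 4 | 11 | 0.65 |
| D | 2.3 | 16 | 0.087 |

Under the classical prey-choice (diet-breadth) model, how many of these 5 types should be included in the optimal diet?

2

Rank by E/h (kJ/s): B 0.913, F 0.674, G 0.364, D 0.144, H 0.0646. Include each in turn until the next type's E/h falls below the running intake rate.
Rate on top 1: 0.2129. F: 0.674 > 0.2129 → include.
Rate on top 2: 0.4957. G: 0.364 < 0.4957 → exclude; stop.
Optimal diet: B, F — 2 of 5 types.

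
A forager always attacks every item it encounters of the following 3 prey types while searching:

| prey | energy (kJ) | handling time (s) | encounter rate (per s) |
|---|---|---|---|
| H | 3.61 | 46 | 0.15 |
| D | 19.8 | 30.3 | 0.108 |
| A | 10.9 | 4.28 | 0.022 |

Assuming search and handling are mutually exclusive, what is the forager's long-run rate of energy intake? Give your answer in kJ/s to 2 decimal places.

0.26 kJ/s

R = Σλ_iE_i / (1 + Σλ_ih_i)
Numerator: 0.15×3.61 + 0.108×19.8 + 0.022×10.9 = 2.92
Denominator: 1 + 0.15×46 + 0.108×30.3 + 0.022×4.28 = 11.27
R = 2.92/11.27 = 0.2591 kJ/s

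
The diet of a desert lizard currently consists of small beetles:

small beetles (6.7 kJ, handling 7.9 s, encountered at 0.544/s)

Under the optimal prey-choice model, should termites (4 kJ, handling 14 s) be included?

No

On small beetles alone, R = ΣλE/(1+Σλh) = 3.645/5.298 = 0.688 kJ/s.
Profitability of termites: 4/14 = 0.2857 kJ/s.
0.2857 < 0.688, so adding termites would lower the average — exclude it.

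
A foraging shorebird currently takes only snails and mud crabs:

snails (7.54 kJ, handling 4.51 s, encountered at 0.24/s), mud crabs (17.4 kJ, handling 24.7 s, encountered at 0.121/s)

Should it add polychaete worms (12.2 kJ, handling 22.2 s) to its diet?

Intake rate on the current diet: R = (0.24×7.54 + 0.121×17.4) / (1 + 0.24×4.51 + 0.121×24.7) = 3.915/5.071 = 0.772 kJ/s.
polychaete worms: E/h = 12.2/22.2 = 0.5495 kJ/s.
Since 0.5495 < R, time spent handling polychaete worms is better spent searching.

No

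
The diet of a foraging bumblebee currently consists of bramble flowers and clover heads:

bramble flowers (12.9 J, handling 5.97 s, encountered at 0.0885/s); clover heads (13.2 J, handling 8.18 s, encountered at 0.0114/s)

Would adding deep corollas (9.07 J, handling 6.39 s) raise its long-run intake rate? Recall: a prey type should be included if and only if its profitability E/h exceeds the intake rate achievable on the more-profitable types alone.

On bramble flowers and clover heads alone, R = ΣλE/(1+Σλh) = 1.292/1.622 = 0.7968 J/s.
Profitability of deep corollas: 9.07/6.39 = 1.419 J/s.
Since 1.419 > R, including deep corollas increases the long-run rate.

Yes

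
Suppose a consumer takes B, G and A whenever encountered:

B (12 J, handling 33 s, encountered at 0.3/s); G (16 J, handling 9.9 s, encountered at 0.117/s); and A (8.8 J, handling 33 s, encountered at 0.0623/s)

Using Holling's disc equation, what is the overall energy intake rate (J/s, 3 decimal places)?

0.427 J/s

R = (0.3×12 + 0.117×16 + 0.0623×8.8) / (1 + 0.3×33 + 0.117×9.9 + 0.0623×33) = 6.02/14.11 = 0.4265 J/s.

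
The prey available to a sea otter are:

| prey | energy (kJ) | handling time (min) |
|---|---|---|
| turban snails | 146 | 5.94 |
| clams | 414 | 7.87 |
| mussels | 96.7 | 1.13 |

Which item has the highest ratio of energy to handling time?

Profitability E/h (kJ/min): turban snails = 146/5.94 = 24.6, clams = 414/7.87 = 52.6, mussels = 96.7/1.13 = 85.6.
Ranked: mussels > clams > turban snails.

mussels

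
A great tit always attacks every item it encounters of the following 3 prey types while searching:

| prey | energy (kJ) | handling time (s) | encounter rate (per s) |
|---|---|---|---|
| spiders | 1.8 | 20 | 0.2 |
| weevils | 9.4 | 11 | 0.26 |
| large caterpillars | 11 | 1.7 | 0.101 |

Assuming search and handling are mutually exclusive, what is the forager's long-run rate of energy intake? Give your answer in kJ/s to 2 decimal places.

Energy encountered per unit search time: 0.2×1.8 + 0.26×9.4 + 0.101×11 = 3.915 kJ/s.
Handling time per unit search time: 0.2×20 + 0.26×11 + 0.101×1.7 = 7.032.
Rate = 3.915/(1 + 7.032) = 0.4874 kJ/s.

0.49 kJ/s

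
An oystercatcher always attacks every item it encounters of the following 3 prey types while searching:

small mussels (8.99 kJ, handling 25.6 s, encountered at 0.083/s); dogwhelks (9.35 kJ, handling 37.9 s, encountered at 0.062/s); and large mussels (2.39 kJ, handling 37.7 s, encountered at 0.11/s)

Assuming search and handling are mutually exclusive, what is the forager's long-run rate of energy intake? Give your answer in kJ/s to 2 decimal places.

0.17 kJ/s

Energy encountered per unit search time: 0.083×8.99 + 0.062×9.35 + 0.11×2.39 = 1.589 kJ/s.
Handling time per unit search time: 0.083×25.6 + 0.062×37.9 + 0.11×37.7 = 8.622.
Rate = 1.589/(1 + 8.622) = 0.1651 kJ/s.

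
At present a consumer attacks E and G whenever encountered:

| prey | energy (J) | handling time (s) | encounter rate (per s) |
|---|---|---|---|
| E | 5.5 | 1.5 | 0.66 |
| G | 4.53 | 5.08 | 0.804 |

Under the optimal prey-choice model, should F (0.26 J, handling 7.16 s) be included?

No

Intake rate on the current diet: R = (0.66×5.5 + 0.804×4.53) / (1 + 0.66×1.5 + 0.804×5.08) = 7.272/6.074 = 1.197 J/s.
Profitability of F: 0.26/7.16 = 0.03631 J/s.
Since 0.03631 < R, time spent handling F is better spent searching.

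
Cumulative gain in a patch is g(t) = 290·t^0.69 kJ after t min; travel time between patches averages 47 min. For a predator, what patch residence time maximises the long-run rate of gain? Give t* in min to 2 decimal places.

104.61 min

Maximise g(t)/(T+t): set derivative to zero → g'(t)(T+t) = g(t).
g'(t) = 0.69·290·t^-0.31. Setting 0.69·290·t^-0.31 = 290·t^0.69/(47+t) gives 0.69(47+t) = t, so 0.31·t = 0.69×47.
t* = 0.69×47/0.31 = 104.6 min.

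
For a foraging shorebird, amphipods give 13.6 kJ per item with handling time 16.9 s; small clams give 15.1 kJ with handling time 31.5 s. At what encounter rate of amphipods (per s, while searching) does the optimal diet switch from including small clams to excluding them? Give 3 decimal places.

Drop small clams once their profitability E₂/h₂ falls below the rate achievable on amphipods alone: E₂/h₂ = λE₁/(1 + λh₁).
Solve for λ: λE₁h₂ = E₂(1 + λh₁) → λ(E₁h₂ − E₂h₁) = E₂ → λ = E₂/(E₁h₂ − E₂h₁).
λ = 15.1/(13.6×31.5 − 15.1×16.9) = 15.1/173.2 = 0.08718 per s.

0.087 per s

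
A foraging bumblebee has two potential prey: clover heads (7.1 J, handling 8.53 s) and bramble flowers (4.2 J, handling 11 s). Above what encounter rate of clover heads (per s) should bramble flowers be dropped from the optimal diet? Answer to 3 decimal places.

0.099 per s

At the threshold, the rate on clover heads alone equals the profitability of bramble flowers: λ·7.1/(1 + λ·8.53) = 4.2/11 = 0.3818.
Rearranging, λ(7.1 − 0.3818×8.53) = 0.3818, so λ = 0.3818/3.843 = 0.09935 per s.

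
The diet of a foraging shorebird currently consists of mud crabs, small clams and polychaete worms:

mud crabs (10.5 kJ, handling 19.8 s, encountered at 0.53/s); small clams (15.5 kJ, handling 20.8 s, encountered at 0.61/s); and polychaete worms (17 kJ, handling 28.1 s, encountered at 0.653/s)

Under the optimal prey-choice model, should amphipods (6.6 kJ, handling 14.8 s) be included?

No

On mud crabs, small clams and polychaete worms alone, R = ΣλE/(1+Σλh) = 26.12/42.53 = 0.6142 kJ/s.
amphipods: E/h = 6.6/14.8 = 0.4459 kJ/s.
Since 0.4459 < R, time spent handling amphipods is better spent searching.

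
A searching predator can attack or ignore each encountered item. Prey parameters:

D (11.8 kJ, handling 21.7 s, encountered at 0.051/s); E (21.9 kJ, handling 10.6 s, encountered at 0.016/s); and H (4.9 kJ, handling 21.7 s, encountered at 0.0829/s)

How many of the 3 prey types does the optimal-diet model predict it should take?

2

Profitabilities (E/h, kJ/s): E 2.07, D 0.544, H 0.226. Add prey in this order while the next type's profitability exceeds the intake rate on those already taken.
Rate on top 1: 0.2996. D: 0.544 > 0.2996 → include.
Rate on top 2: 0.4183. H: 0.226 < 0.4183 → exclude; stop.
Optimal diet: E, D — 2 of 3 types.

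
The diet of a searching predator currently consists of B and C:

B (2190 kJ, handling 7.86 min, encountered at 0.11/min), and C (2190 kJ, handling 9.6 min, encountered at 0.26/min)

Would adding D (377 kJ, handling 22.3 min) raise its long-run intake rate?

No

On B and C alone, R = ΣλE/(1+Σλh) = 810.3/4.361 = 185.8 kJ/min.
D: E/h = 377/22.3 = 16.91 kJ/min.
16.91 < 185.8, so adding D would lower the average — exclude it.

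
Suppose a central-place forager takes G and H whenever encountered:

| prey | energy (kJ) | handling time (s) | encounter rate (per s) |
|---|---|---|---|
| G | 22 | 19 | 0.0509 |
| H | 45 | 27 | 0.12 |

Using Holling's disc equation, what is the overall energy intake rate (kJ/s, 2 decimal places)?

R = Σλ_iE_i / (1 + Σλ_ih_i)
Numerator: 0.0509×22 + 0.12×45 = 6.52
Denominator: 1 + 0.0509×19 + 0.12×27 = 5.207
R = 6.52/5.207 = 1.252 kJ/s

1.25 kJ/s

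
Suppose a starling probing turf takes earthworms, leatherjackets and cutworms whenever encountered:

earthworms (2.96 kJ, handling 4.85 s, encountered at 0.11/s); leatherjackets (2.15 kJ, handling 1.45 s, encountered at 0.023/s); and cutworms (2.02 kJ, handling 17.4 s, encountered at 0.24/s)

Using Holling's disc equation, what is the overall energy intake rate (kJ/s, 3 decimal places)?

0.150 kJ/s

R = (0.11×2.96 + 0.023×2.15 + 0.24×2.02) / (1 + 0.11×4.85 + 0.023×1.45 + 0.24×17.4) = 0.8599/5.743 = 0.1497 kJ/s.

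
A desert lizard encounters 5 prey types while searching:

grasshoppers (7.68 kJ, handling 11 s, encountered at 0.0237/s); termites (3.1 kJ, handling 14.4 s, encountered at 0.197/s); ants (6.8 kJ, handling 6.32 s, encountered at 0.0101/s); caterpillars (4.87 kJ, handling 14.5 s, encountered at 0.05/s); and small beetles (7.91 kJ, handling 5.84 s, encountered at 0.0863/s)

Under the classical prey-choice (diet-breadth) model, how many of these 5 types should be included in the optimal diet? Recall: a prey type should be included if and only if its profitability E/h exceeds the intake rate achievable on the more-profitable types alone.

Profitabilities (E/h, kJ/s): small beetles 1.35, ants 1.08, grasshoppers 0.698, caterpillars 0.336, termites 0.215. Add prey in this order while the next type's profitability exceeds the intake rate on those already taken.
Rate on top 1: 0.4539. ants: 1.08 > 0.4539 → include.
Rate on top 2: 0.4792. grasshoppers: 0.698 > 0.4792 → include.
Rate on top 3: 0.5104. caterpillars: 0.336 < 0.5104 → exclude; stop.
Optimal diet: small beetles, ants, grasshoppers — 3 of 5 types.

3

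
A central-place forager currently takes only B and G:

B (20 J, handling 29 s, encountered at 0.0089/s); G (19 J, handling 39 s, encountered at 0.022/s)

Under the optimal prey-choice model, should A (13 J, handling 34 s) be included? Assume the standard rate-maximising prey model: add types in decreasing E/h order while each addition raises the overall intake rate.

Intake rate on the current diet: R = (0.0089×20 + 0.022×19) / (1 + 0.0089×29 + 0.022×39) = 0.596/2.116 = 0.2817 J/s.
A: E/h = 13/34 = 0.3824 J/s.
Since 0.3824 > R, including A increases the long-run rate.

Yes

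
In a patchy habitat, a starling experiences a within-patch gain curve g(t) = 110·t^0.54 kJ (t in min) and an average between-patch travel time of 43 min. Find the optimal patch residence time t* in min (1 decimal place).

50.5 min

By the marginal value theorem, leave when the instantaneous gain rate g'(t) equals the habitat-wide average g(t)/(T + t).
g'(t) = 0.54·110·t^-0.46. Setting 0.54·110·t^-0.46 = 110·t^0.54/(43+t) gives 0.54(43+t) = t, so 0.46·t = 0.54×43.
t* = 0.54×43/0.46 = 50.48 min.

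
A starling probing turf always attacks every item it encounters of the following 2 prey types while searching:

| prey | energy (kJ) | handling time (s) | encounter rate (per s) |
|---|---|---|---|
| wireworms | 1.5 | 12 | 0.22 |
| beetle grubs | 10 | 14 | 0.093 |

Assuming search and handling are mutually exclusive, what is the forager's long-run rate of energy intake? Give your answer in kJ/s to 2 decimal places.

0.25 kJ/s

R = (0.22×1.5 + 0.093×10) / (1 + 0.22×12 + 0.093×14) = 1.26/4.942 = 0.255 kJ/s.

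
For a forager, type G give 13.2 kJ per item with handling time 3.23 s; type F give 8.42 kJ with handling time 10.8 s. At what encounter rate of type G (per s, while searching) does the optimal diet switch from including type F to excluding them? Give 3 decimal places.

The zero-one rule: include type F iff E₂/h₂ > λE₁/(1+λh₁). Equality gives the switch point.
λE₁h₂ = E₂ + λE₂h₁ ⇒ λ = E₂/(E₁h₂ − E₂h₁) = 8.42/(142.6 − 27.2) = 0.07299 per s.

0.073 per s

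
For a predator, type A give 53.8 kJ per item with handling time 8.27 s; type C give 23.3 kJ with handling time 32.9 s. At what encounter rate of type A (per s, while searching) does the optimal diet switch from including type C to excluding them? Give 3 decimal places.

0.015 per s

Drop type C once their profitability E₂/h₂ falls below the rate achievable on type A alone: E₂/h₂ = λE₁/(1 + λh₁).
Solve for λ: λE₁h₂ = E₂(1 + λh₁) → λ(E₁h₂ − E₂h₁) = E₂ → λ = E₂/(E₁h₂ − E₂h₁).
λ = 23.3/(53.8×32.9 − 23.3×8.27) = 23.3/1577 = 0.01477 per s.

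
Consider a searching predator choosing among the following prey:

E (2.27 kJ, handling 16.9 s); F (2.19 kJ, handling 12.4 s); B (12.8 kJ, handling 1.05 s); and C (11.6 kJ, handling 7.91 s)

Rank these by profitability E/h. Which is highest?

B

In descending order of E/h:
B: 12.8/1.05 = 12.2 kJ/s
C: 11.6/7.91 = 1.47 kJ/s
F: 2.19/12.4 = 0.177 kJ/s
E: 2.27/16.9 = 0.134 kJ/s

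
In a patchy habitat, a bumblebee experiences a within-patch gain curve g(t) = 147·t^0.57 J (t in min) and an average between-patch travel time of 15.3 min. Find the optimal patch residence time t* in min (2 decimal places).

By the marginal value theorem, leave when the instantaneous gain rate g'(t) equals the habitat-wide average g(t)/(T + t).
g'(t) = 0.57·147·t^-0.43. Setting 0.57·147·t^-0.43 = 147·t^0.57/(15.3+t) gives 0.57(15.3+t) = t, so 0.43·t = 0.57×15.3.
t* = 0.57×15.3/0.43 = 20.28 min.

20.28 min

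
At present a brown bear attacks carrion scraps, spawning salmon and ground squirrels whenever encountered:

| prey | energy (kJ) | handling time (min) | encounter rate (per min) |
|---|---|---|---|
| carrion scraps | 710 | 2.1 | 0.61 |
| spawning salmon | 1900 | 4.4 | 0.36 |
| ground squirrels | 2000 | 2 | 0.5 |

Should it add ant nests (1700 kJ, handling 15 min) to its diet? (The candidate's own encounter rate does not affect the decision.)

Current rate: (0.61×710 + 0.36×1900 + 0.5×2000)/(1 + 0.61×2.1 + 0.36×4.4 + 0.5×2) = 435.2 kJ/min.
ant nests: E/h = 1700/15 = 113.3 kJ/min.
113.3 < 435.2, so adding ant nests would lower the average — exclude it.

No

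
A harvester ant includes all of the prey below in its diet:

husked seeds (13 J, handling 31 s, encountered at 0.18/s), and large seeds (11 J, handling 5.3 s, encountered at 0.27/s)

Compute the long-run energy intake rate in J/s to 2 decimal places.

0.66 J/s

R = Σλ_iE_i / (1 + Σλ_ih_i)
Numerator: 0.18×13 + 0.27×11 = 5.31
Denominator: 1 + 0.18×31 + 0.27×5.3 = 8.011
R = 5.31/8.011 = 0.6628 J/s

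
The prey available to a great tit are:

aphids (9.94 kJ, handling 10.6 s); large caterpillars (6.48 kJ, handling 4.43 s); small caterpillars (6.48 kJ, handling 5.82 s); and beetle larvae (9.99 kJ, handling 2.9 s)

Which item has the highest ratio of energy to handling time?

Profitability E/h (kJ/s): aphids = 9.94/10.6 = 0.938, large caterpillars = 6.48/4.43 = 1.46, small caterpillars = 6.48/5.82 = 1.11, beetle larvae = 9.99/2.9 = 3.44.
Ranked: beetle larvae > large caterpillars > small caterpillars > aphids.

beetle larvae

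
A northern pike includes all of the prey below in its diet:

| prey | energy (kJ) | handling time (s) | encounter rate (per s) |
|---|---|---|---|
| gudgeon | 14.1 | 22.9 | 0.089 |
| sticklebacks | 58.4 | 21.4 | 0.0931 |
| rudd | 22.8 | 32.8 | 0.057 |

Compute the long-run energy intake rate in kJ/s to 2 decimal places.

1.16 kJ/s

R = (0.089×14.1 + 0.0931×58.4 + 0.057×22.8) / (1 + 0.089×22.9 + 0.0931×21.4 + 0.057×32.8) = 7.992/6.9 = 1.158 kJ/s.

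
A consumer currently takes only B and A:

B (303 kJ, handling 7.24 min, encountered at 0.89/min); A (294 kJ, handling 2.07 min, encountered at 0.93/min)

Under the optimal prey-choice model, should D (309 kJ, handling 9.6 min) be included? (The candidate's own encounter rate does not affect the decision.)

No

Current rate: (0.89×303 + 0.93×294)/(1 + 0.89×7.24 + 0.93×2.07) = 57.97 kJ/min.
D: E/h = 309/9.6 = 32.19 kJ/min.
32.19 < 57.97, so adding D would lower the average — exclude it.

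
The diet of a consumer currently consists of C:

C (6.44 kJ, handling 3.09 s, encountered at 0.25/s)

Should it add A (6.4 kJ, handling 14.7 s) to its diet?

Current rate: (0.25×6.44)/(1 + 0.25×3.09) = 0.9083 kJ/s.
Profitability of A: 6.4/14.7 = 0.4354 kJ/s.
Since 0.4354 < R, time spent handling A is better spent searching.

No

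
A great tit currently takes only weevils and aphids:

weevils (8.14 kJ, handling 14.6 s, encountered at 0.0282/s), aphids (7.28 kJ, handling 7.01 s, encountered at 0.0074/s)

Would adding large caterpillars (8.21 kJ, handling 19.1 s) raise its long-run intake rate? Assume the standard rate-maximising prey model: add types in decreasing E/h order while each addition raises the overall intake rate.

On weevils and aphids alone, R = ΣλE/(1+Σλh) = 0.2834/1.464 = 0.1936 kJ/s.
large caterpillars: E/h = 8.21/19.1 = 0.4298 kJ/s.
0.4298 > 0.1936, so adding large caterpillars raises the average — include it.

Yes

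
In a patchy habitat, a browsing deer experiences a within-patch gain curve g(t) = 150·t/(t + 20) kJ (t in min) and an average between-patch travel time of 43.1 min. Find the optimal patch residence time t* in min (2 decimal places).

Optimal t* satisfies g'(t*) = g(t*)/(T + t*).
g'(t) = 150·20/(t + 20)². Setting 150·20/(t+20)² = 150t/[(t+20)(43.1+t)] gives 20(43.1+t) = t(t+20), so t² = 20×43.1 = 862.
t* = √862 = 29.36 min.

29.36 min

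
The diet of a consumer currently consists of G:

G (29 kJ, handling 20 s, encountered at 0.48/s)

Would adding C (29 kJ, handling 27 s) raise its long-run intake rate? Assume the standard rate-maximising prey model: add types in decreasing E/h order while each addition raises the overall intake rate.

No

On G alone, R = ΣλE/(1+Σλh) = 13.92/10.6 = 1.313 kJ/s.
C: E/h = 29/27 = 1.074 kJ/s.
1.074 < 1.313, so adding C would lower the average — exclude it.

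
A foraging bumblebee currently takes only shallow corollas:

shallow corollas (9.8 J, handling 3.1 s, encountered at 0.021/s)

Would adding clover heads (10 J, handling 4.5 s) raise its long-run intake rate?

On shallow corollas alone, R = ΣλE/(1+Σλh) = 0.2058/1.065 = 0.1932 J/s.
Profitability of clover heads: 10/4.5 = 2.222 J/s.
Since 2.222 > R, including clover heads increases the long-run rate.

Yes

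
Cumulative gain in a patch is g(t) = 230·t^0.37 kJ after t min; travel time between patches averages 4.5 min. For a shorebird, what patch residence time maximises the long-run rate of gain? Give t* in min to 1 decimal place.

Optimal t* satisfies g'(t*) = g(t*)/(T + t*).
g'(t) = 0.37·230·t^-0.63. Setting 0.37·230·t^-0.63 = 230·t^0.37/(4.5+t) gives 0.37(4.5+t) = t, so 0.63·t = 0.37×4.5.
t* = 0.37×4.5/0.63 = 2.643 min.

2.6 min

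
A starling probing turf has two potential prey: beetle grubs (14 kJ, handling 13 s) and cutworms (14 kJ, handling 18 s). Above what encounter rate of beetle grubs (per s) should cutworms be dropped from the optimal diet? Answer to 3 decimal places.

0.200 per s

Drop cutworms once their profitability E₂/h₂ falls below the rate achievable on beetle grubs alone: E₂/h₂ = λE₁/(1 + λh₁).
Solve for λ: λE₁h₂ = E₂(1 + λh₁) → λ(E₁h₂ − E₂h₁) = E₂ → λ = E₂/(E₁h₂ − E₂h₁).
λ = 14/(14×18 − 14×13) = 14/70 = 0.2 per s.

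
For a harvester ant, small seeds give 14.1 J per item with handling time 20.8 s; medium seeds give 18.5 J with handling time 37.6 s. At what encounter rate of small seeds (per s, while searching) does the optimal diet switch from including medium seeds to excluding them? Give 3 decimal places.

0.127 per s

Drop medium seeds once their profitability E₂/h₂ falls below the rate achievable on small seeds alone: E₂/h₂ = λE₁/(1 + λh₁).
Solve for λ: λE₁h₂ = E₂(1 + λh₁) → λ(E₁h₂ − E₂h₁) = E₂ → λ = E₂/(E₁h₂ − E₂h₁).
λ = 18.5/(14.1×37.6 − 18.5×20.8) = 18.5/145.4 = 0.1273 per s.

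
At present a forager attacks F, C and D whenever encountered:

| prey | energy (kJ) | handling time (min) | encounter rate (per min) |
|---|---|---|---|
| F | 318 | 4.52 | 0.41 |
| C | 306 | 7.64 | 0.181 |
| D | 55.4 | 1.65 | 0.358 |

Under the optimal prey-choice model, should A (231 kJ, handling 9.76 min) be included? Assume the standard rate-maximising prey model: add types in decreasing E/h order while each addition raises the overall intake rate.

Current rate: (0.41×318 + 0.181×306 + 0.358×55.4)/(1 + 0.41×4.52 + 0.181×7.64 + 0.358×1.65) = 42.6 kJ/min.
A: E/h = 231/9.76 = 23.67 kJ/min.
23.67 < 42.6, so adding A would lower the average — exclude it.

No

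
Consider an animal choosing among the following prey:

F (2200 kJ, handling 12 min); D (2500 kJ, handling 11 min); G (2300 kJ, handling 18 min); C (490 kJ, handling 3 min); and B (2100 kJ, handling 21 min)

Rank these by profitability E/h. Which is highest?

Profitability E/h (kJ/min): F = 2200/12 = 183, D = 2500/11 = 227, G = 2300/18 = 128, C = 490/3 = 163, B = 2100/21 = 100.
Ranked: D > F > C > G > B.

D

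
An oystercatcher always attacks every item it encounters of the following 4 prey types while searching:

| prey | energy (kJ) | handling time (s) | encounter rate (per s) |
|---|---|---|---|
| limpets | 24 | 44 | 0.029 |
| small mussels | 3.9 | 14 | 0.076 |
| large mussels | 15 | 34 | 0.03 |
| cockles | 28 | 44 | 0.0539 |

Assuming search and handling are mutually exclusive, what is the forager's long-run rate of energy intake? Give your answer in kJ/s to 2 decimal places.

0.44 kJ/s

R = Σλ_iE_i / (1 + Σλ_ih_i)
Numerator: 0.029×24 + 0.076×3.9 + 0.03×15 + 0.0539×28 = 2.952
Denominator: 1 + 0.029×44 + 0.076×14 + 0.03×34 + 0.0539×44 = 6.732
R = 2.952/6.732 = 0.4385 kJ/s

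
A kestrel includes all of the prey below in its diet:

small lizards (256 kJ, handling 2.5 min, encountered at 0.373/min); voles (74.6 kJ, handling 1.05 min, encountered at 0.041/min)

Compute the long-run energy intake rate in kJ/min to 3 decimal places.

R = Σλ_iE_i / (1 + Σλ_ih_i)
Numerator: 0.373×256 + 0.041×74.6 = 98.55
Denominator: 1 + 0.373×2.5 + 0.041×1.05 = 1.976
R = 98.55/1.976 = 49.88 kJ/min

49.883 kJ/min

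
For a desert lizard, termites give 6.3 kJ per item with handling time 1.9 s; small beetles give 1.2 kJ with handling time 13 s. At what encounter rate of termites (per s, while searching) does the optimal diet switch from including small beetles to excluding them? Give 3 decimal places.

At the threshold, the rate on termites alone equals the profitability of small beetles: λ·6.3/(1 + λ·1.9) = 1.2/13 = 0.09231.
Rearranging, λ(6.3 − 0.09231×1.9) = 0.09231, so λ = 0.09231/6.125 = 0.01507 per s.

0.015 per s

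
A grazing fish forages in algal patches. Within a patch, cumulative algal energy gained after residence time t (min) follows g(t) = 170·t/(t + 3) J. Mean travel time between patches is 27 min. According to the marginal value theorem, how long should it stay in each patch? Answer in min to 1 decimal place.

By the marginal value theorem, leave when the instantaneous gain rate g'(t) equals the habitat-wide average g(t)/(T + t).
g'(t) = 170·3/(t + 3)². Setting 170·3/(t+3)² = 170t/[(t+3)(27+t)] gives 3(27+t) = t(t+3), so t² = 3×27 = 81.
t* = √81 = 9 min.

9.0 min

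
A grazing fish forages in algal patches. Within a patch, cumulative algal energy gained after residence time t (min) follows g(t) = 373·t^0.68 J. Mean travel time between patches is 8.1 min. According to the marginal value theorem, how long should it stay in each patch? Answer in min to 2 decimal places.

17.21 min

By the marginal value theorem, leave when the instantaneous gain rate g'(t) equals the habitat-wide average g(t)/(T + t).
g'(t) = 0.68·373·t^-0.32. Setting 0.68·373·t^-0.32 = 373·t^0.68/(8.1+t) gives 0.68(8.1+t) = t, so 0.32·t = 0.68×8.1.
t* = 0.68×8.1/0.32 = 17.21 min.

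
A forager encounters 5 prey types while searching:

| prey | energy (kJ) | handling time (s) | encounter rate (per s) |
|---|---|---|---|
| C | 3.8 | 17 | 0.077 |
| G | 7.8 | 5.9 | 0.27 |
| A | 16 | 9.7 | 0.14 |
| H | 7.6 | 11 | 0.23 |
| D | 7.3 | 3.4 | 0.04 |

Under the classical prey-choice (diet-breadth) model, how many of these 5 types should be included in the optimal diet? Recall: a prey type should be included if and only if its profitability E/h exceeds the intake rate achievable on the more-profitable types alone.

3

Profitabilities (E/h, kJ/s): D 2.15, A 1.65, G 1.32, H 0.691, C 0.224. Add prey in this order while the next type's profitability exceeds the intake rate on those already taken.
Rate on top 1: 0.257. A: 1.65 > 0.257 → include.
Rate on top 2: 1.015. G: 1.32 > 1.015 → include.
Rate on top 3: 1.135. H: 0.691 < 1.135 → exclude; stop.
Optimal diet: D, A, G — 3 of 5 types.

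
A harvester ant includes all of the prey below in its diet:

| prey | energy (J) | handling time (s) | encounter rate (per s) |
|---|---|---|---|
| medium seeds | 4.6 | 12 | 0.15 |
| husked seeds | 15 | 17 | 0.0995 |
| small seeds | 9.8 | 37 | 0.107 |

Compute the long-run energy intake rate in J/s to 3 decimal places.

0.382 J/s

R = (0.15×4.6 + 0.0995×15 + 0.107×9.8) / (1 + 0.15×12 + 0.0995×17 + 0.107×37) = 3.231/8.45 = 0.3824 J/s.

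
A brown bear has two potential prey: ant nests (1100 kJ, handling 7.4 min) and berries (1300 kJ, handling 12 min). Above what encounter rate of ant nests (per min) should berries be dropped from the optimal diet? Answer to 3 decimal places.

At the threshold, the rate on ant nests alone equals the profitability of berries: λ·1100/(1 + λ·7.4) = 1300/12 = 108.3.
Rearranging, λ(1100 − 108.3×7.4) = 108.3, so λ = 108.3/298.3 = 0.3631 per min.

0.363 per min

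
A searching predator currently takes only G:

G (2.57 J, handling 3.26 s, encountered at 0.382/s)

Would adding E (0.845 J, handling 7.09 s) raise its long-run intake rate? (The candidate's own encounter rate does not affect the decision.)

Current rate: (0.382×2.57)/(1 + 0.382×3.26) = 0.4372 J/s.
Profitability of E: 0.845/7.09 = 0.1192 J/s.
Since 0.1192 < R, time spent handling E is better spent searching.

No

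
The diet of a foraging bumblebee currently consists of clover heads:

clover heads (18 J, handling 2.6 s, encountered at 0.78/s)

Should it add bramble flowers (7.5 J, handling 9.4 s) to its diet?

No

Intake rate on the current diet: R = (0.78×18) / (1 + 0.78×2.6) = 14.04/3.028 = 4.637 J/s.
Profitability of bramble flowers: 7.5/9.4 = 0.7979 J/s.
0.7979 < 4.637, so adding bramble flowers would lower the average — exclude it.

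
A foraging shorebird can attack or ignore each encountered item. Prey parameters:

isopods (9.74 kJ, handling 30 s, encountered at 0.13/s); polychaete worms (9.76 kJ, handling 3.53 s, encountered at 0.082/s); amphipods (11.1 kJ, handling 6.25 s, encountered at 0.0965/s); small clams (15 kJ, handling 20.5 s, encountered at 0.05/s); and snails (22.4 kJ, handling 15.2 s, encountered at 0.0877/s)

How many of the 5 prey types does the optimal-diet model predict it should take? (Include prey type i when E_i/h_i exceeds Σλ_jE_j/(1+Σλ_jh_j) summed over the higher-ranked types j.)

E/h in descending order: polychaete worms 2.76, amphipods 1.78, snails 1.47, small clams 0.732, isopods 0.325 kJ/s. The optimal diet is the largest prefix of this list for which every included type satisfies E_i/h_i > R on the types above it.
Rate on top 1: 0.6207. amphipods: 1.78 > 0.6207 → include.
Rate on top 2: 0.9888. snails: 1.47 > 0.9888 → include.
Rate on top 3: 1.189. small clams: 0.732 < 1.189 → exclude; stop.
Optimal diet: polychaete worms, amphipods, snails — 3 of 5 types.

3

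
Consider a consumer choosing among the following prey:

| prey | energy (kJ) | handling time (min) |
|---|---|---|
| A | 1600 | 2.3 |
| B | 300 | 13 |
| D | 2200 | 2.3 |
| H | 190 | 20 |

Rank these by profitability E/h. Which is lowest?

H

Profitability E/h (kJ/min): A = 1600/2.3 = 696, B = 300/13 = 23.1, D = 2200/2.3 = 957, H = 190/20 = 9.5.
Ranked: D > A > B > H.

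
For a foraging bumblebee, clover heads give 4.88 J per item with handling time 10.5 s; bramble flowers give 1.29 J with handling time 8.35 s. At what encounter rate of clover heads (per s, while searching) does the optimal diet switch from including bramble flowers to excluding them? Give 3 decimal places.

At the threshold, the rate on clover heads alone equals the profitability of bramble flowers: λ·4.88/(1 + λ·10.5) = 1.29/8.35 = 0.1545.
Rearranging, λ(4.88 − 0.1545×10.5) = 0.1545, so λ = 0.1545/3.258 = 0.04742 per s.

0.047 per s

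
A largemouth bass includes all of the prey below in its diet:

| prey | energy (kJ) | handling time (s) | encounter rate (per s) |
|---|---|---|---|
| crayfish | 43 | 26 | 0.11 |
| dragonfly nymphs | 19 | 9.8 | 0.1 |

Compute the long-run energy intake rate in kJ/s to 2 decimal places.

R = (0.11×43 + 0.1×19) / (1 + 0.11×26 + 0.1×9.8) = 6.63/4.84 = 1.37 kJ/s.

1.37 kJ/s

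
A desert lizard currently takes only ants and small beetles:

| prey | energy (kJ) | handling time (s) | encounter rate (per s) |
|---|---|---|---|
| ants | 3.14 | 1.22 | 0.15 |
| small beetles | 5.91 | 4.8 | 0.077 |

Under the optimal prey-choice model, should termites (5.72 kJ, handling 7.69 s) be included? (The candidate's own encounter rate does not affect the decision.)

Yes

On ants and small beetles alone, R = ΣλE/(1+Σλh) = 0.9261/1.553 = 0.5965 kJ/s.
Profitability of termites: 5.72/7.69 = 0.7438 kJ/s.
0.7438 > 0.5965, so adding termites raises the average — include it.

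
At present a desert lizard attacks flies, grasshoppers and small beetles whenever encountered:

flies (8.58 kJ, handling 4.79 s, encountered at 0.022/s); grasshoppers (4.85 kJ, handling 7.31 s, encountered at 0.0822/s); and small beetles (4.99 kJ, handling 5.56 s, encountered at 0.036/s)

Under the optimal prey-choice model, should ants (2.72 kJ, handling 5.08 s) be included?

On flies, grasshoppers and small beetles alone, R = ΣλE/(1+Σλh) = 0.7671/1.906 = 0.4024 kJ/s.
ants: E/h = 2.72/5.08 = 0.5354 kJ/s.
0.5354 > 0.4024, so adding ants raises the average — include it.

Yes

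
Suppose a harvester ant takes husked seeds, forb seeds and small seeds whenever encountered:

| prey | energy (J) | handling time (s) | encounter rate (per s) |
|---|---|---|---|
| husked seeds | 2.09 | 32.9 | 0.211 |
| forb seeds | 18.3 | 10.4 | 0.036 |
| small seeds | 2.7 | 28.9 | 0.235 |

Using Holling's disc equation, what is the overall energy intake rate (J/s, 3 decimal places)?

0.115 J/s

R = (0.211×2.09 + 0.036×18.3 + 0.235×2.7) / (1 + 0.211×32.9 + 0.036×10.4 + 0.235×28.9) = 1.734/15.11 = 0.1148 J/s.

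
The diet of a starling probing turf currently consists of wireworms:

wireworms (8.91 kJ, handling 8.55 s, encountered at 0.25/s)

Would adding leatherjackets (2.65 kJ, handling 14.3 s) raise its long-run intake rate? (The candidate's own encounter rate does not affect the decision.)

On wireworms alone, R = ΣλE/(1+Σλh) = 2.228/3.138 = 0.71 kJ/s.
leatherjackets: E/h = 2.65/14.3 = 0.1853 kJ/s.
0.1853 < 0.71, so adding leatherjackets would lower the average — exclude it.

No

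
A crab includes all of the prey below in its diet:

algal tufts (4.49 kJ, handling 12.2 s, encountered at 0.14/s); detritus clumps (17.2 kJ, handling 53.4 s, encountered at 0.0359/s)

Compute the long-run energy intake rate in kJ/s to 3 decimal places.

0.269 kJ/s

R = (0.14×4.49 + 0.0359×17.2) / (1 + 0.14×12.2 + 0.0359×53.4) = 1.246/4.625 = 0.2694 kJ/s.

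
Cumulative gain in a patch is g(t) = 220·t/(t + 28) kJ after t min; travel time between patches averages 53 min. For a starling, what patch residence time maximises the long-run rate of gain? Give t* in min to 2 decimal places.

Optimal t* satisfies g'(t*) = g(t*)/(T + t*).
g'(t) = 220·28/(t + 28)². Setting 220·28/(t+28)² = 220t/[(t+28)(53+t)] gives 28(53+t) = t(t+28), so t² = 28×53 = 1484.
t* = √1484 = 38.52 min.

38.52 min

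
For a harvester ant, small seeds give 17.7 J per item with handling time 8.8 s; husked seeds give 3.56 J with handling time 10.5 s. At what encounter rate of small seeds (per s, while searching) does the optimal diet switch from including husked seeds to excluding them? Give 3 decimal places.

0.023 per s

At the threshold, the rate on small seeds alone equals the profitability of husked seeds: λ·17.7/(1 + λ·8.8) = 3.56/10.5 = 0.339.
Rearranging, λ(17.7 − 0.339×8.8) = 0.339, so λ = 0.339/14.72 = 0.02304 per s.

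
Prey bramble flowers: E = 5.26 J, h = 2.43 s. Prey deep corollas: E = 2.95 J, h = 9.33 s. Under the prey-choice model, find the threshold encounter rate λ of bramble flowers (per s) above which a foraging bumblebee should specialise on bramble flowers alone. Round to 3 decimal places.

The zero-one rule: include deep corollas iff E₂/h₂ > λE₁/(1+λh₁). Equality gives the switch point.
λE₁h₂ = E₂ + λE₂h₁ ⇒ λ = E₂/(E₁h₂ − E₂h₁) = 2.95/(49.08 − 7.169) = 0.07039 per s.

0.070 per s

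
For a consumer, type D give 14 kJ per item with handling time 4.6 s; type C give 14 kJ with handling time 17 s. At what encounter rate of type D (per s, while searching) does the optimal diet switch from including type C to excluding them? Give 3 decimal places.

The zero-one rule: include type C iff E₂/h₂ > λE₁/(1+λh₁). Equality gives the switch point.
λE₁h₂ = E₂ + λE₂h₁ ⇒ λ = E₂/(E₁h₂ − E₂h₁) = 14/(238 − 64.4) = 0.08065 per s.

0.081 per s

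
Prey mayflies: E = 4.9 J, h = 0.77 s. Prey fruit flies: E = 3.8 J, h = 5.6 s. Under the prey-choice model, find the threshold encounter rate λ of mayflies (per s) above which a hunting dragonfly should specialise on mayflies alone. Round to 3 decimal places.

At the threshold, the rate on mayflies alone equals the profitability of fruit flies: λ·4.9/(1 + λ·0.77) = 3.8/5.6 = 0.6786.
Rearranging, λ(4.9 − 0.6786×0.77) = 0.6786, so λ = 0.6786/4.378 = 0.155 per s.

0.155 per s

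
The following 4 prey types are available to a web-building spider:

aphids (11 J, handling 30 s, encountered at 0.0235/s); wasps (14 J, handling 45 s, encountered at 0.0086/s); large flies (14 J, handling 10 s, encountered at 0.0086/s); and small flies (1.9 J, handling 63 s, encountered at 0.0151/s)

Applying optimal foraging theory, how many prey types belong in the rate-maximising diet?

3

E/h in descending order: large flies 1.4, aphids 0.367, wasps 0.311, small flies 0.0302 J/s. The optimal diet is the largest prefix of this list for which every included type satisfies E_i/h_i > R on the types above it.
Rate on top 1: 0.1109. aphids: 0.367 > 0.1109 → include.
Rate on top 2: 0.2116. wasps: 0.311 > 0.2116 → include.
Rate on top 3: 0.2292. small flies: 0.0302 < 0.2292 → exclude; stop.
Optimal diet: large flies, aphids, wasps — 3 of 4 types.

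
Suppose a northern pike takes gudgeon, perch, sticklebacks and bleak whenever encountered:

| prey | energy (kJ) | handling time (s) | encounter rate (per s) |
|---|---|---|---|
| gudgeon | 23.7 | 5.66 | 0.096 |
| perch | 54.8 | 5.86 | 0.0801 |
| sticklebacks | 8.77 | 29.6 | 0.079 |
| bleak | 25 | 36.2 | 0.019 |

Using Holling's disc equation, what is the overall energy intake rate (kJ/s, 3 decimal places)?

1.554 kJ/s

Energy encountered per unit search time: 0.096×23.7 + 0.0801×54.8 + 0.079×8.77 + 0.019×25 = 7.833 kJ/s.
Handling time per unit search time: 0.096×5.66 + 0.0801×5.86 + 0.079×29.6 + 0.019×36.2 = 4.039.
Rate = 7.833/(1 + 4.039) = 1.554 kJ/s.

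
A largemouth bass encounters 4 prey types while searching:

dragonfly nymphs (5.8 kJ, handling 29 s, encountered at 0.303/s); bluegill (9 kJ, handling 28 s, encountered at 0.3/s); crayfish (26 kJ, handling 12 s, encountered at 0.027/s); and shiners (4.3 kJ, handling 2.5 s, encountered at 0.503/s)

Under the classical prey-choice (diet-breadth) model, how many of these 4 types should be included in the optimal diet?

E/h in descending order: crayfish 2.17, shiners 1.72, bluegill 0.321, dragonfly nymphs 0.2 kJ/s. The optimal diet is the largest prefix of this list for which every included type satisfies E_i/h_i > R on the types above it.
Rate on top 1: 0.5302. shiners: 1.72 > 0.5302 → include.
Rate on top 2: 1.11. bluegill: 0.321 < 1.11 → exclude; stop.
Optimal diet: crayfish, shiners — 2 of 4 types.

2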